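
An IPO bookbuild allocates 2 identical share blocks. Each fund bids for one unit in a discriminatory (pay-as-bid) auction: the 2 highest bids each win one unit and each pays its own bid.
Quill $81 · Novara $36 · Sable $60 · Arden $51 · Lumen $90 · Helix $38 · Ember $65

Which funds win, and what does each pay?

Ordering the bids: 90 (Lumen), 81 (Quill), 65 (Ember), 60 (Sable), …
Top 2: Lumen, Quill.
Each winner pays its own bid: Lumen $90, Quill $81.

Lumen $90, Quill $81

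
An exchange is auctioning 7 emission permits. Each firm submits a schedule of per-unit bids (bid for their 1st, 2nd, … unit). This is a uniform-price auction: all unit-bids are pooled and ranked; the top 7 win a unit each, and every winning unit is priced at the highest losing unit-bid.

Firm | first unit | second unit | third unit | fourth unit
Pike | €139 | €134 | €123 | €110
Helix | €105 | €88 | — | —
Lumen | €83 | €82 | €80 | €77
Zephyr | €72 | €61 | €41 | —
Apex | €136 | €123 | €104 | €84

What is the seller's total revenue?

Total revenue: €728

Merging the schedules and taking the best 7: 139 (Pike-1), 136 (Apex-1), 134 (Pike-2), 123 (Pike-3), 123 (Apex-2), 110 (Pike-4), 105 (Helix-1)
The (k+1)-th unit-bid is €104.
Allocation: Apex 2, Helix 1, Pike 4. Every unit priced at €104.
Revenue = 7 × 104 = €728.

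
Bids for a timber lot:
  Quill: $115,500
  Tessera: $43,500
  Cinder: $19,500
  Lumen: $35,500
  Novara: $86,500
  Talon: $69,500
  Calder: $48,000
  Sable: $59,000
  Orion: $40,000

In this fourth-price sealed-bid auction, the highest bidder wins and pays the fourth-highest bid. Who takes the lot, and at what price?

Quill pays $59,000

Bids ranked: 115,500 (Quill) > 86,500 (Novara) > 69,500 (Talon) > 59,000 (Sable) > 48,000 (Calder) > 43,500 (Tessera) > …
Quill is highest; pays the fourth-highest bid, $59,000.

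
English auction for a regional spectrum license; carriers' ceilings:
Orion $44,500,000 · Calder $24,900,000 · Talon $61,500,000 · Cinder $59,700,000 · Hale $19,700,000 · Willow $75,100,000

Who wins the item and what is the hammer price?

Limits ranked: 75,100,000 (Willow) > 61,500,000 (Talon) > 59,700,000 (Cinder) > 44,500,000 (Orion) > 24,900,000 (Calder) > 19,700,000 (Hale)
Bidding ends when Talon exits at $61,500,000; Willow takes it.

Willow wins at $61,500,000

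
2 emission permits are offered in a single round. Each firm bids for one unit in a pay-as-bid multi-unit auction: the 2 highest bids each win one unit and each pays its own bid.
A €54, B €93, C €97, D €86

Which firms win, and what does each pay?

C €97, B €93

Ordering the bids: 97 (C), 93 (B), 86 (D), 54 (A)
Top 2: C, B.
Each winner pays its own bid: C €97, B €93.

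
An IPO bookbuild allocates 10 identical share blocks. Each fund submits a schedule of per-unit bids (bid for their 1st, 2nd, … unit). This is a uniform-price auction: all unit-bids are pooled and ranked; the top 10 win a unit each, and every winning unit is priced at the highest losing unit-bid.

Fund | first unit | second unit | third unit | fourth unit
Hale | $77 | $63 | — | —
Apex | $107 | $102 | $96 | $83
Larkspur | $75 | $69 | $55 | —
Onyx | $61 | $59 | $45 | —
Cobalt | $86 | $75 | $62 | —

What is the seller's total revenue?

Merging the schedules and taking the best 10: 107 (Apex-1), 102 (Apex-2), 96 (Apex-3), 86 (Cobalt-1), 83 (Apex-4), 77 (Hale-1), 75 (Larkspur-1), 75 (Cobalt-2), 69 (Larkspur-2), 63 (Hale-2)
The (k+1)-th unit-bid is $62.
Allocation: Apex 4, Cobalt 2, Hale 2, Larkspur 2. Every unit priced at $62.
Revenue = 10 × 62 = $620.

Total revenue: $620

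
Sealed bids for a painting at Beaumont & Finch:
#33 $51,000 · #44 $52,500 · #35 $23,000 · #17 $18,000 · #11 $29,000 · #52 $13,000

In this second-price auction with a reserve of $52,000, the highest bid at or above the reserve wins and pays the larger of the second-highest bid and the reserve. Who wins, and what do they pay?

#44 pays $52,000

Bids ranked: 52,500 (#44) > 51,000 (#33) > 29,000 (#11) > 23,000 (#35) > 18,000 (#17) > 13,000 (#52)
Highest eligible bid: #44 at $52,500.
max(second-highest $51,000, reserve $52,000) = $52,000.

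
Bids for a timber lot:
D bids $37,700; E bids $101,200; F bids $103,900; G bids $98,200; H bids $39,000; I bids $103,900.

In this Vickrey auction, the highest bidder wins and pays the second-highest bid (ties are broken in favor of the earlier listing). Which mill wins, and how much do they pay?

Rule: the highest bidder wins and pays the second-highest bid.
Bids ranked: 103,900 (F) > 103,900 (I) > 101,200 (E) > 98,200 (G) > 39,000 (H) > 37,700 (D)
F and I tie at $103,900; tie-break gives it to F.
F wins with the highest bid; price is set by the runner-up at $103,900.

F pays $103,900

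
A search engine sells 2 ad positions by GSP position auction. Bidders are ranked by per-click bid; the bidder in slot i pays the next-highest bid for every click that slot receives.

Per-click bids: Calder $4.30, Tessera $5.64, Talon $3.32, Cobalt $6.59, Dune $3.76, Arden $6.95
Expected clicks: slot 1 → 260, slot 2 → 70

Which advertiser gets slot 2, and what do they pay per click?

Cobalt; $5.64 per click

Sorting advertisers: $6.95 (Arden) > $6.59 (Cobalt) > $5.64 (Tessera) > …
Slot 2 goes to the second-ranked bidder, Cobalt, who pays the next bid down: $5.64/click.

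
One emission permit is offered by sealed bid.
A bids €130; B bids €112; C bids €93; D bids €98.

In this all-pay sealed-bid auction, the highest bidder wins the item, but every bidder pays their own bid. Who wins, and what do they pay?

A pays €130

Bids ranked: 130 (A) > 112 (B) > 98 (D) > 93 (C)
A wins with the top bid; all bids are sunk regardless.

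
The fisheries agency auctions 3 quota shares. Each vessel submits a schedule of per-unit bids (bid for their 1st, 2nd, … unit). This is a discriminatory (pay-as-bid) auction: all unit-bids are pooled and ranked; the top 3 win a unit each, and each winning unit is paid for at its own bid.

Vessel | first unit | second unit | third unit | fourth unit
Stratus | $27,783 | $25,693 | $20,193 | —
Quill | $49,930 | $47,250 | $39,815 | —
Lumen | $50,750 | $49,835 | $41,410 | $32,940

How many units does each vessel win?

Lumen 2, Quill 1

All unit-bids, highest first — top 3: 50,750 (Lumen-1), 49,930 (Quill-1), 49,835 (Lumen-2)
Next rejected bid: $47,250 (not a price — pay-as-bid).
Allocation: Lumen 2, Quill 1.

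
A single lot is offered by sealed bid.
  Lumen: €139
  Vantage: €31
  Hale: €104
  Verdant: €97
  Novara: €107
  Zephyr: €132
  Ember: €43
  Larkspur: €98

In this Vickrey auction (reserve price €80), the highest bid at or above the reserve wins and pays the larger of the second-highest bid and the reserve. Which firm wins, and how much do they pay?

Lumen pays €132

Rule: the highest bid at or above the reserve wins and pays the larger of the second-highest bid and the reserve.
Bids ranked: 139 (Lumen) > 132 (Zephyr) > 107 (Novara) > 104 (Hale) > 98 (Larkspur) > 97 (Verdant) > …
Lumen has the top bid at or above the reserve (€139).
max(second-highest €132, reserve €80) = €132; the reserve does not bind.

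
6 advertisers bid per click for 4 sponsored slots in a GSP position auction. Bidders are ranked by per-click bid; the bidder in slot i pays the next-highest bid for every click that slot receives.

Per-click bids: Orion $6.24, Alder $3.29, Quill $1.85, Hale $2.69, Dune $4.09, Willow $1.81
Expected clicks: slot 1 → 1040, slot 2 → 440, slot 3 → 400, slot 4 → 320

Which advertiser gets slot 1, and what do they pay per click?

Sorting advertisers: $6.24 (Orion) > $4.09 (Dune) > $3.29 (Alder) > $2.69 (Hale) > $1.85 (Quill) > …
Slot 1 goes to the first-ranked bidder, Orion, who pays the next bid down: $4.09/click.

Orion; $4.09 per click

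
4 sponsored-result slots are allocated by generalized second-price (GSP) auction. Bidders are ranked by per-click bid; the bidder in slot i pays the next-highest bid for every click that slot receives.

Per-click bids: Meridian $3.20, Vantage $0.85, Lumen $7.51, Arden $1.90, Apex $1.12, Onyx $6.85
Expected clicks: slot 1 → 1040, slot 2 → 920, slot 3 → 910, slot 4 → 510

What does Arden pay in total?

Arden pays $571.20

Sorting advertisers: $7.51 (Lumen) > $6.85 (Onyx) > $3.20 (Meridian) > $1.90 (Arden) > $1.12 (Apex) > …
Arden holds slot 4 → pays next bid $1.12 × 510 clicks = $571.20.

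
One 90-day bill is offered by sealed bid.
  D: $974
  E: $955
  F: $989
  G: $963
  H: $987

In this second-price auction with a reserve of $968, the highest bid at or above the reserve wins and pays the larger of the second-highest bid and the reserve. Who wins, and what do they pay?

F pays $987

Bids in order: 989 (F) > 987 (H) > 974 (D) > 963 (G) > 955 (E)
F has the top bid at or above the reserve ($989).
max(second-highest $987, reserve $968) = $987; the reserve does not bind.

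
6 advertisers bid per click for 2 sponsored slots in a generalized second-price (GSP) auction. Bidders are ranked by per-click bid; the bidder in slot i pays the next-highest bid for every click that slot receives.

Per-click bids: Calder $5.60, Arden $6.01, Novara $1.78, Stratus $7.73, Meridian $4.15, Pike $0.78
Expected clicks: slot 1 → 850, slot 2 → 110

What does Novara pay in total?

Novara pays $0.00

Per-click bids in order: $7.73 (Stratus) > $6.01 (Arden) > $5.60 (Calder) > …
Novara ranks below slot 2 → no slot, pays nothing.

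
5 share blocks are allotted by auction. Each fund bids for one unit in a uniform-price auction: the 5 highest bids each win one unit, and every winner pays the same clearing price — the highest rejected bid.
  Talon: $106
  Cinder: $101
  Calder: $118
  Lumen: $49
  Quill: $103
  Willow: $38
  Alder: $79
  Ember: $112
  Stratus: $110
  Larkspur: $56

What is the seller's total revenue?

Bids ranked high→low: 118 (Calder), 112 (Ember), 110 (Stratus), 106 (Talon), 103 (Quill), 101 (Cinder), 79 (Alder), …
Top 5: Calder, Ember, Stratus, Talon, Quill.
Highest unsuccessful bid: $101 → clearing price.
Total revenue = 5 × $101 = $505.

Total revenue: $505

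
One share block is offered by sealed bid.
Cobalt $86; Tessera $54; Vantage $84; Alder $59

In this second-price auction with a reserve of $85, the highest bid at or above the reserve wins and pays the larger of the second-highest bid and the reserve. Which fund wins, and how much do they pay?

Cobalt pays $85

Second-price auction with a reserve of $85: the highest bid at or above the reserve wins and pays the larger of the second-highest bid and the reserve.
Sorting bids: 86 (Cobalt) > 84 (Vantage) > 59 (Alder) > 54 (Tessera)
Cobalt has the top bid at or above the reserve ($86).
Second-highest bid $84 is below the reserve $85, so the reserve binds → payment $85.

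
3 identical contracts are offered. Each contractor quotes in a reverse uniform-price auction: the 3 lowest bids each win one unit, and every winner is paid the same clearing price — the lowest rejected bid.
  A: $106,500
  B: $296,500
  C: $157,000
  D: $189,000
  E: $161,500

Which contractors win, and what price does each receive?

A, C, E; each is paid $189,000

Ordering the bids: 106,500 (A), 157,000 (C), 161,500 (E), 189,000 (D), 296,500 (B)
Lowest 3: A, C, E.
Clearing price = lowest rejected bid = $189,000.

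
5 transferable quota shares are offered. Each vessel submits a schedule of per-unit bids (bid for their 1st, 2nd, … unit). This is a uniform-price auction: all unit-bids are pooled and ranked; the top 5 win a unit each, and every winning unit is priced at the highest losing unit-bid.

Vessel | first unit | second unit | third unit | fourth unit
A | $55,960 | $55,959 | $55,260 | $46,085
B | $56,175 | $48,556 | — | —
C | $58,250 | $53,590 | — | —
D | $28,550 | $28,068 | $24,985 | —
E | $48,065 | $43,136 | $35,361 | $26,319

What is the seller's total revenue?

Total revenue: $267,950

Merging the schedules and taking the best 5: 58,250 (C-1), 56,175 (B-1), 55,960 (A-1), 55,959 (A-2), 55,260 (A-3)
First bid not allocated: $53,590.
Allocation: A 3, B 1, C 1. Every unit priced at $53,590.
Revenue = 5 × 53,590 = $267,950.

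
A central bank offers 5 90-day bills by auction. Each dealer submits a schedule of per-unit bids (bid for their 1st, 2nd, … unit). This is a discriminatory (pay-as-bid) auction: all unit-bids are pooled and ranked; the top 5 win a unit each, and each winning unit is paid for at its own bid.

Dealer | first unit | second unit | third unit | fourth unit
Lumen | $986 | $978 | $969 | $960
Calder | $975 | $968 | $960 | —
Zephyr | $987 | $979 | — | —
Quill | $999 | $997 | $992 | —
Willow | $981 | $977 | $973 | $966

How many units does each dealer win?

All unit-bids, highest first — top 5: 999 (Quill-1), 997 (Quill-2), 992 (Quill-3), 987 (Zephyr-1), 986 (Lumen-1)
Next rejected bid: $981 (not a price — pay-as-bid).
Allocation: Lumen 1, Quill 3, Zephyr 1.

Lumen 1, Quill 3, Zephyr 1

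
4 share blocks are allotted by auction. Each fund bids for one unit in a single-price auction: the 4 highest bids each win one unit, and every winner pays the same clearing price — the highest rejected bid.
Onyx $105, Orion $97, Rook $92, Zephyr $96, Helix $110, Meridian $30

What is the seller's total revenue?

Total revenue: $368

Sorting: 110 (Helix), 105 (Onyx), 97 (Orion), 96 (Zephyr), 92 (Rook), 30 (Meridian)
Top 4: Helix, Onyx, Orion, Zephyr.
Highest unsuccessful bid: $92 → clearing price.
Total revenue = 4 × $92 = $368.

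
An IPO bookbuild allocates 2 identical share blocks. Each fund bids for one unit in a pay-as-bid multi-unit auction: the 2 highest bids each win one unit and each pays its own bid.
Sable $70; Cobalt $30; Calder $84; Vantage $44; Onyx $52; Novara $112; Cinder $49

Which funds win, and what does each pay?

Ordering the bids: 112 (Novara), 84 (Calder), 70 (Sable), 52 (Onyx), …
Top 2: Novara, Calder.
Each winner pays its own bid: Novara $112, Calder $84.

Novara $112, Calder $84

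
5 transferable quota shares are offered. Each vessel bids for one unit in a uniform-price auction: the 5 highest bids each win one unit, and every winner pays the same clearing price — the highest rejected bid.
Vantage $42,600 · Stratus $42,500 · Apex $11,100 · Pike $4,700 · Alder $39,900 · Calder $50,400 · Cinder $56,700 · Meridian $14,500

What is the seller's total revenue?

Ordering the bids: 56,700 (Cinder), 50,400 (Calder), 42,600 (Vantage), 42,500 (Stratus), 39,900 (Alder), 14,500 (Meridian), 11,100 (Apex), …
Top 5: Cinder, Calder, Vantage, Stratus, Alder.
Highest unsuccessful bid: $14,500 → clearing price.
Total revenue = 5 × $14,500 = $72,500.

Total revenue: $72,500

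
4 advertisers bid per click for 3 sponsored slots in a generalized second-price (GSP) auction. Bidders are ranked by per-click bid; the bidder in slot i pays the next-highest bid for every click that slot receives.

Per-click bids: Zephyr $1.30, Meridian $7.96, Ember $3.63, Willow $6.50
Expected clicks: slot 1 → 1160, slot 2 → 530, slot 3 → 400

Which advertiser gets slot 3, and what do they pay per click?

Ember; $1.30 per click

Sorting advertisers: $7.96 (Meridian) > $6.50 (Willow) > $3.63 (Ember) > $1.30 (Zephyr)
Slot 3 goes to the third-ranked bidder, Ember, who pays the next bid down: $1.30/click.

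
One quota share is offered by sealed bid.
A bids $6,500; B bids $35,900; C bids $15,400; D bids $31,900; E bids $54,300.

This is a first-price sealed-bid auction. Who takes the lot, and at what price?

Bids ranked: 54,300 (E) > 35,900 (B) > 31,900 (D) > 15,400 (C) > 6,500 (A)
First-price: E pays what they bid, $54,300.

E pays $54,300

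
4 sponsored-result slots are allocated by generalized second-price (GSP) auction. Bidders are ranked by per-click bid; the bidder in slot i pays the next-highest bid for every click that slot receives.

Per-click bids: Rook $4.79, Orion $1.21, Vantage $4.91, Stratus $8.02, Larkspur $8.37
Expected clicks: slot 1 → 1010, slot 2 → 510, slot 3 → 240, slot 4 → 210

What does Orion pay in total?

Ranked by bid: $8.37 (Larkspur) > $8.02 (Stratus) > $4.91 (Vantage) > $4.79 (Rook) > $1.21 (Orion)
Orion ranks below slot 4 → no slot, pays nothing.

Orion pays $0.00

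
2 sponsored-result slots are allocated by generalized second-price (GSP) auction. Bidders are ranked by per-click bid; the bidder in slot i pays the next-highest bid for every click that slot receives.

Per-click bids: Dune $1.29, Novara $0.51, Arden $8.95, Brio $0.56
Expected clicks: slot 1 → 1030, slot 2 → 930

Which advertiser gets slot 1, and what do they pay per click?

Arden; $1.29 per click

Sorting advertisers: $8.95 (Arden) > $1.29 (Dune) > $0.56 (Brio) > …
Slot 1 goes to the first-ranked bidder, Arden, who pays the next bid down: $1.29/click.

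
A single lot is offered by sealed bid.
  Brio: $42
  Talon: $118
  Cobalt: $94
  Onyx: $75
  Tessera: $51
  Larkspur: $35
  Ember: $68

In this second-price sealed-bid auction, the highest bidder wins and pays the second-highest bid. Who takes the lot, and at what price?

Rule: the highest bidder wins and pays the second-highest bid.
Sorting bids: 118 (Talon) > 94 (Cobalt) > 75 (Onyx) > 68 (Ember) > 51 (Tessera) > 42 (Brio) > …
Talon is highest; pays the second-highest bid, $94.

Talon pays $94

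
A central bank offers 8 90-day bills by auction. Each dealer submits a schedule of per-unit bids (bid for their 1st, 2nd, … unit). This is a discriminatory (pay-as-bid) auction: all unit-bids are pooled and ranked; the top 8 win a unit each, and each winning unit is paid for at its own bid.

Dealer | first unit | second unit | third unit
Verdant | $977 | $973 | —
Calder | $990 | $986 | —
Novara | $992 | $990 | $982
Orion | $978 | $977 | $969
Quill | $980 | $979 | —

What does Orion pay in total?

All unit-bids, highest first — top 8: 992 (Novara-1), 990 (Calder-1), 990 (Novara-2), 986 (Calder-2), 982 (Novara-3), 980 (Quill-1), 979 (Quill-2), 978 (Orion-1)
Next rejected bid: $977 (not a price — pay-as-bid).
Orion's winning unit-bids: 978 = $978.

Orion pays $978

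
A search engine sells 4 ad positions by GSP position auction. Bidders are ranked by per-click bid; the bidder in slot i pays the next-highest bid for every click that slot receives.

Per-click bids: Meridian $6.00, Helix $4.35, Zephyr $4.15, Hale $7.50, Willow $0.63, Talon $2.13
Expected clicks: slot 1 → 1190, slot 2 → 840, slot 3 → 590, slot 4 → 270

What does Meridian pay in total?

Per-click bids in order: $7.50 (Hale) > $6.00 (Meridian) > $4.35 (Helix) > $4.15 (Zephyr) > $2.13 (Talon) > …
Meridian holds slot 2 → pays next bid $4.35 × 840 clicks = $3654.00.

Meridian pays $3654.00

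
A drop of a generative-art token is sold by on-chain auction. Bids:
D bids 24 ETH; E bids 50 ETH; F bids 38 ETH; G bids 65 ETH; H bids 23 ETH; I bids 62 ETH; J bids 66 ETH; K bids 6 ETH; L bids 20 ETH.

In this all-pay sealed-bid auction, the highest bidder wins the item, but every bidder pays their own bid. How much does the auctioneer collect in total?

Bids in order: 66 (J) > 65 (G) > 62 (I) > 50 (E) > 38 (F) > 24 (D) > …
Every bidder forfeits their bid regardless of winning.
Revenue = 24 + 50 + 38 + 65 + 23 + 62 + 66 + 6 + 20 = 354 ETH.

Total revenue: 354 ETH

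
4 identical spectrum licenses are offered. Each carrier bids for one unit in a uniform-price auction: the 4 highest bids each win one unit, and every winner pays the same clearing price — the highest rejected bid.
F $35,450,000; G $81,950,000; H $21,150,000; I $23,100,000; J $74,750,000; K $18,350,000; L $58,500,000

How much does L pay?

L pays $23,100,000

Sorting: 81,950,000 (G), 74,750,000 (J), 58,500,000 (L), 35,450,000 (F), 23,100,000 (I), 21,150,000 (H), …
The 4 highest are G, J, L, F.
First losing bid is I's $23,100,000, which sets the uniform price.
L wins → pays $23,100,000.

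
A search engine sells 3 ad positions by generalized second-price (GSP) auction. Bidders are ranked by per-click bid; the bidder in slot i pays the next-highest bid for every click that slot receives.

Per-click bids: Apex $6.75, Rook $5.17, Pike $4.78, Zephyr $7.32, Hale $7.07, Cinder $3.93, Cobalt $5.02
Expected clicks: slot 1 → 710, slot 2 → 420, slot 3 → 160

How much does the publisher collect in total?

Per-click bids in order: $7.32 (Zephyr) > $7.07 (Hale) > $6.75 (Apex) > $5.17 (Rook) > …
Slot 1: Zephyr pays $7.07 × 710 = $5019.70
Slot 2: Hale pays $6.75 × 420 = $2835.00
Slot 3: Apex pays $5.17 × 160 = $827.20
Total = $8681.90

Total revenue: $8681.90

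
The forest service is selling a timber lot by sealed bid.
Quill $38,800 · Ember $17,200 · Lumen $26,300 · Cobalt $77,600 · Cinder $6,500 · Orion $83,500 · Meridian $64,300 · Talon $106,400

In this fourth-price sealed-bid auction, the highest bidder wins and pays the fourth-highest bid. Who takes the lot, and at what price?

Talon pays $64,300

Sorting bids: 106,400 (Talon) > 83,500 (Orion) > 77,600 (Cobalt) > 64,300 (Meridian) > 38,800 (Quill) > 26,300 (Lumen) > …
Talon wins; payment is bid #4 in the ranking = $64,300.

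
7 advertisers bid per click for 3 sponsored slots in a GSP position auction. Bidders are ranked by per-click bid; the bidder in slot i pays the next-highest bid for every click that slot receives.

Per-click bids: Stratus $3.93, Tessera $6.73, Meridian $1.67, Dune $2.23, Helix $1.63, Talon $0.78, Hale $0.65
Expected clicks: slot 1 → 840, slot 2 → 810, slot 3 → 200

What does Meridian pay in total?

Per-click bids in order: $6.73 (Tessera) > $3.93 (Stratus) > $2.23 (Dune) > $1.67 (Meridian) > …
Meridian ranks below slot 3 → no slot, pays nothing.

Meridian pays $0.00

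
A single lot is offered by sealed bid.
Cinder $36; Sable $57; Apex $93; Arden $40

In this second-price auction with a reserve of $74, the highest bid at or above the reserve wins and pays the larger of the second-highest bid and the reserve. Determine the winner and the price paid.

Apex pays $74

Sorting bids: 93 (Apex) > 57 (Sable) > 40 (Arden) > 36 (Cinder)
Apex has the top bid at or above the reserve ($93).
Second-highest bid $57 is below the reserve $74, so the reserve binds → payment $74.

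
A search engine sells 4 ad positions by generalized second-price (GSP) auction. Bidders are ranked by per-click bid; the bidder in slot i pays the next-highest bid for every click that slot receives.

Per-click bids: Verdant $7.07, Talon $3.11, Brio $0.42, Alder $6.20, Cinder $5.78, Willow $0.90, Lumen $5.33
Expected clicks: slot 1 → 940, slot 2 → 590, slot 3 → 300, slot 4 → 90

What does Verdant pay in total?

Ranked by bid: $7.07 (Verdant) > $6.20 (Alder) > $5.78 (Cinder) > $5.33 (Lumen) > $3.11 (Talon) > …
Verdant holds slot 1 → pays next bid $6.20 × 940 clicks = $5828.00.

Verdant pays $5828.00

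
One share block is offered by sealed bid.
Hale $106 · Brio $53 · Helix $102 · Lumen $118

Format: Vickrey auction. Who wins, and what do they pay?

Lumen pays $106

Bids in order: 118 (Lumen) > 106 (Hale) > 102 (Helix) > 53 (Brio)
Lumen is highest; pays the second-highest bid, $106.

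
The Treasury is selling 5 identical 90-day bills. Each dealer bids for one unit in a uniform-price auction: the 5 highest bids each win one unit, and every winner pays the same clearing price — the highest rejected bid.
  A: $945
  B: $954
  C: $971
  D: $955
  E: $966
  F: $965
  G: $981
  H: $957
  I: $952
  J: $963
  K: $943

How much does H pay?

Ordering the bids: 981 (G), 971 (C), 966 (E), 965 (F), 963 (J), 957 (H), 955 (D), …
Winners (5 units): G, C, E, F, J.
First losing bid is H's $957, which sets the uniform price.
H does not win → pays $0.

H pays $0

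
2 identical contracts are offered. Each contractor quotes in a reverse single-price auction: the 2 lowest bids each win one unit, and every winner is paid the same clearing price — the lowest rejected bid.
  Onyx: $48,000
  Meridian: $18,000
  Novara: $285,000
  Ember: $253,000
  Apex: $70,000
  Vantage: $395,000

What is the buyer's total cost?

Sorting: 18,000 (Meridian), 48,000 (Onyx), 70,000 (Apex), 253,000 (Ember), …
The 2 lowest are Meridian, Onyx.
Lowest unsuccessful bid: $70,000 → clearing price.
Total cost = 2 × $70,000 = $140,000.

Total cost: $140,000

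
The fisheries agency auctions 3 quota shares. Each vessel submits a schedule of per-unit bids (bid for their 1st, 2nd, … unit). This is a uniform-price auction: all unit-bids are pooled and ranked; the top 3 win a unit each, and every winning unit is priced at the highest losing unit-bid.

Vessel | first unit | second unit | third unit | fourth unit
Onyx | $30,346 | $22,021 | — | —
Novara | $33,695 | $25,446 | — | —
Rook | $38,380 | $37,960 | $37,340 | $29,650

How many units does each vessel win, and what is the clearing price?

All unit-bids, highest first — top 3: 38,380 (Rook-1), 37,960 (Rook-2), 37,340 (Rook-3)
The (k+1)-th unit-bid is $33,695.
Allocation: Rook 3.

Rook 3; clearing price $33,695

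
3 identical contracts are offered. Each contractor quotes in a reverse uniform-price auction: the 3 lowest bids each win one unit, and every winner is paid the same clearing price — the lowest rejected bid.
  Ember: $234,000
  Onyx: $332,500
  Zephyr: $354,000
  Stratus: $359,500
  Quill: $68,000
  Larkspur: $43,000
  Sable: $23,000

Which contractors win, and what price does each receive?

Ordering the bids: 23,000 (Sable), 43,000 (Larkspur), 68,000 (Quill), 234,000 (Ember), 332,500 (Onyx), …
Lowest 3: Sable, Larkspur, Quill.
First losing bid is Ember's $234,000, which sets the uniform price.

Sable, Larkspur, Quill; each is paid $234,000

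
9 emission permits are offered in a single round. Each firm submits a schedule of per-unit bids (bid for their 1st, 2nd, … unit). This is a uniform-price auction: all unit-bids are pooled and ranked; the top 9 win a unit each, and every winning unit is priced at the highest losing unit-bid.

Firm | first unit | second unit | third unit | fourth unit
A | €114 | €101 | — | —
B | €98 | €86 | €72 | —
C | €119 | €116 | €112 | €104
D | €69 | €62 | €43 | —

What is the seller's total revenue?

Total revenue: €621

All unit-bids, highest first — top 9: 119 (C-1), 116 (C-2), 114 (A-1), 112 (C-3), 104 (C-4), 101 (A-2), 98 (B-1), 86 (B-2), 72 (B-3)
Highest rejected unit-bid = €69.
Allocation: A 2, B 3, C 4. Every unit priced at €69.
Revenue = 9 × 69 = €621.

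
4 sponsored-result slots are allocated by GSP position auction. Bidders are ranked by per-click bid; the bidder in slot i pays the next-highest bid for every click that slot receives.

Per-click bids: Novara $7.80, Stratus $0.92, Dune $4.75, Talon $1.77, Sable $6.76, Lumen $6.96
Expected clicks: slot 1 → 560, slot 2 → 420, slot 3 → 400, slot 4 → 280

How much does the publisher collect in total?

Sorting advertisers: $7.80 (Novara) > $6.96 (Lumen) > $6.76 (Sable) > $4.75 (Dune) > $1.77 (Talon) > …
Slot 1: Novara pays $6.96 × 560 = $3897.60
Slot 2: Lumen pays $6.76 × 420 = $2839.20
Slot 3: Sable pays $4.75 × 400 = $1900.00
Slot 4: Dune pays $1.77 × 280 = $495.60
Total = $9132.40

Total revenue: $9132.40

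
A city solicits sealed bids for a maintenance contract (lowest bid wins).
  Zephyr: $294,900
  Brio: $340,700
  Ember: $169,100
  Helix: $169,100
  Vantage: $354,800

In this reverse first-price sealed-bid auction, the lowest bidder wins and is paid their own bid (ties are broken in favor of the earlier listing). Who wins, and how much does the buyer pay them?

Ember is paid $169,100

Bids in order: 169,100 (Ember) < 169,100 (Helix) < 294,900 (Zephyr) < 340,700 (Brio) < 354,800 (Vantage)
Tie at $169,100 → Ember wins by tie-break.
Ember is lowest → is paid own bid, $169,100.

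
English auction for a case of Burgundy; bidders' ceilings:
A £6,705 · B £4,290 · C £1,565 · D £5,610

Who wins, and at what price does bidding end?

A wins at £5,610

Open ascending-bid auction: the price rises until one bidder remains; the winner pays the price at which the last rival dropped out.
Limits ranked: 6,705 (A) > 5,610 (D) > 4,290 (B) > 1,565 (C)
Once the price passes £5,610, only A is left; the hammer falls at D's limit of £5,610.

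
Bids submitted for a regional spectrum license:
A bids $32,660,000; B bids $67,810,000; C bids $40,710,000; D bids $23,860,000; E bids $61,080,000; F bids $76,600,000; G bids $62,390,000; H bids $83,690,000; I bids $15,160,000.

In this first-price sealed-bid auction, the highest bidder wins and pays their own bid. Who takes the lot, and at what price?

H pays $83,690,000

Rule: the highest bidder wins and pays their own bid.
Bids in order: 83,690,000 (H) > 76,600,000 (F) > 67,810,000 (B) > 62,390,000 (G) > 61,080,000 (E) > 40,710,000 (C) > …
H is highest → pays own bid, $83,690,000.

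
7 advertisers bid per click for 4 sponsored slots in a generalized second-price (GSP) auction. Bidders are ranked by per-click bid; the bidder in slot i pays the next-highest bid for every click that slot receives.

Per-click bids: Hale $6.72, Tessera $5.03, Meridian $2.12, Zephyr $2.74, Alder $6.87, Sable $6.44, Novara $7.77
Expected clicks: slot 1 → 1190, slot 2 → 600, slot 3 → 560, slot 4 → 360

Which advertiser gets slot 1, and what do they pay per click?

Sorting advertisers: $7.77 (Novara) > $6.87 (Alder) > $6.72 (Hale) > $6.44 (Sable) > $5.03 (Tessera) > …
Slot 1 goes to the first-ranked bidder, Novara, who pays the next bid down: $6.87/click.

Novara; $6.87 per click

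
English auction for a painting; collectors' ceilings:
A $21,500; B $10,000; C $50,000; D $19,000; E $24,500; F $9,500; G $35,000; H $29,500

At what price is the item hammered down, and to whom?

Sorting limits: 50,000 (C) > 35,000 (G) > 29,500 (H) > 24,500 (E) > 21,500 (A) > 19,000 (D) > …
Bidding ends when G exits at $35,000; C takes it.

C wins at $35,000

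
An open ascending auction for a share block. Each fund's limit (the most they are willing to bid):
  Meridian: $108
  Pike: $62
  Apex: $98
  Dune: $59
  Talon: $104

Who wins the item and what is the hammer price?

Meridian wins at $104

Rule: the price rises until one bidder remains; the winner pays the price at which the last rival dropped out.
Limits in order: 108 (Meridian) > 104 (Talon) > 98 (Apex) > 62 (Pike) > 59 (Dune)
Bidding ends when Talon exits at $104; Meridian takes it.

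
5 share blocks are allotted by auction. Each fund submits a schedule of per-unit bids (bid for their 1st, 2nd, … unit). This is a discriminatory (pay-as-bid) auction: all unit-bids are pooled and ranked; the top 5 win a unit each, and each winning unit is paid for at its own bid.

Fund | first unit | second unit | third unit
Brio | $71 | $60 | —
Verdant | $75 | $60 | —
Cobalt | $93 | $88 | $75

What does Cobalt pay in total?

Pooled unit-bids ranked (top 5): 93 (Cobalt-1), 88 (Cobalt-2), 75 (Verdant-1), 75 (Cobalt-3), 71 (Brio-1)
Next rejected bid: $60 (not a price — pay-as-bid).
Cobalt's winning unit-bids: 93 + 88 + 75 = $256.

Cobalt pays $256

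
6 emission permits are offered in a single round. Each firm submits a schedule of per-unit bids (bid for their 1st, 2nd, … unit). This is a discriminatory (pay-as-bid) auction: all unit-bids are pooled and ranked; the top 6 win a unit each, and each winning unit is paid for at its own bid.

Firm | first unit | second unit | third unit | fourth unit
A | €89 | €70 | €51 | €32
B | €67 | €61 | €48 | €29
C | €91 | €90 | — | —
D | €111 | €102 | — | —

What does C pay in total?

Pooled unit-bids ranked (top 6): 111 (D-1), 102 (D-2), 91 (C-1), 90 (C-2), 89 (A-1), 70 (A-2)
Next rejected bid: €67 (not a price — pay-as-bid).
C's winning unit-bids: 91 + 90 = €181.

C pays €181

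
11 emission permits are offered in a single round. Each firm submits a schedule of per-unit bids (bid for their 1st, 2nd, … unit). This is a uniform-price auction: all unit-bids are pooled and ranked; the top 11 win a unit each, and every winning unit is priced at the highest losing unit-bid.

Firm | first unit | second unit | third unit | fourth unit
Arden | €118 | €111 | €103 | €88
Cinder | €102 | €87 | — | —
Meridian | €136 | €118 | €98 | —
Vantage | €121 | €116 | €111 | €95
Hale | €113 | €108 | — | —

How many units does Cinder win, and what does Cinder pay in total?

Merging the schedules and taking the best 11: 136 (Meridian-1), 121 (Vantage-1), 118 (Arden-1), 118 (Meridian-2), 116 (Vantage-2), 113 (Hale-1), 111 (Arden-2), 111 (Vantage-3), 108 (Hale-2), 103 (Arden-3), 102 (Cinder-1)
First bid not allocated: €98.
Cinder wins 1 unit(s) at €98 each.

Cinder: 1 unit, pays €98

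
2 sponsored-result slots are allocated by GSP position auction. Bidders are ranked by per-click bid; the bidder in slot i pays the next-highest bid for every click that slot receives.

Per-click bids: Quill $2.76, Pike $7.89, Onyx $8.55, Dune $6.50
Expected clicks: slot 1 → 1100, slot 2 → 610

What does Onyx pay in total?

Onyx pays $8679.00

Ranked by bid: $8.55 (Onyx) > $7.89 (Pike) > $6.50 (Dune) > …
Onyx holds slot 1 → pays next bid $7.89 × 1100 clicks = $8679.00.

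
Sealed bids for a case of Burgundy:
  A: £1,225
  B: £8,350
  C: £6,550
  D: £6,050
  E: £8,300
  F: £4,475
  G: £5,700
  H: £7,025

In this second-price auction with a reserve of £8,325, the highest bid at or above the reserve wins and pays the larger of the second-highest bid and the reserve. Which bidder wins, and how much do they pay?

B pays £8,325

Rule: the highest bid at or above the reserve wins and pays the larger of the second-highest bid and the reserve.
Bids in order: 8,350 (B) > 8,300 (E) > 7,025 (H) > 6,550 (C) > 6,050 (D) > 5,700 (G) > …
Highest eligible bid: B at £8,350.
Second-highest bid £8,300 is below the reserve £8,325, so the reserve binds → payment £8,325.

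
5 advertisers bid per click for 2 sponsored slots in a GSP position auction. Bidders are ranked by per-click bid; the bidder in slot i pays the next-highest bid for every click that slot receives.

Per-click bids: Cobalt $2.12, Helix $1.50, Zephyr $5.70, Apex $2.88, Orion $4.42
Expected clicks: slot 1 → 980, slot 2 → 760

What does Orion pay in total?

Orion pays $2188.80

Sorting advertisers: $5.70 (Zephyr) > $4.42 (Orion) > $2.88 (Apex) > …
Orion holds slot 2 → pays next bid $2.88 × 760 clicks = $2188.80.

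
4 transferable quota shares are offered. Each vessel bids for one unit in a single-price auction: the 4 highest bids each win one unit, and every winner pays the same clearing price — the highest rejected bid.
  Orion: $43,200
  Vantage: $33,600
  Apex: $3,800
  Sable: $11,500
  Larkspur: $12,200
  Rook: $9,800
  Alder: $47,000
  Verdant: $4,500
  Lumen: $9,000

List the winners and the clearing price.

Ordering the bids: 47,000 (Alder), 43,200 (Orion), 33,600 (Vantage), 12,200 (Larkspur), 11,500 (Sable), 9,800 (Rook), …
Top 4: Alder, Orion, Vantage, Larkspur.
Highest unsuccessful bid: $11,500 → clearing price.

Alder, Orion, Vantage, Larkspur; each pays $11,500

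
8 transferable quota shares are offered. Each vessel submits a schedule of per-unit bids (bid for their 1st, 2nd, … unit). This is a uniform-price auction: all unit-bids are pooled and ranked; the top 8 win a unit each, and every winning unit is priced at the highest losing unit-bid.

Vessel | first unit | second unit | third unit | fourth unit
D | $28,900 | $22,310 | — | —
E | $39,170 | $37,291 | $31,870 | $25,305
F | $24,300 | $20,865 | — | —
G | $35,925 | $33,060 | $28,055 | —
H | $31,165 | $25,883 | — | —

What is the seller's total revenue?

Merging the schedules and taking the best 8: 39,170 (E-1), 37,291 (E-2), 35,925 (G-1), 33,060 (G-2), 31,870 (E-3), 31,165 (H-1), 28,900 (D-1), 28,055 (G-3)
The (k+1)-th unit-bid is $25,883.
Allocation: D 1, E 3, G 3, H 1. Every unit priced at $25,883.
Revenue = 8 × 25,883 = $207,064.

Total revenue: $207,064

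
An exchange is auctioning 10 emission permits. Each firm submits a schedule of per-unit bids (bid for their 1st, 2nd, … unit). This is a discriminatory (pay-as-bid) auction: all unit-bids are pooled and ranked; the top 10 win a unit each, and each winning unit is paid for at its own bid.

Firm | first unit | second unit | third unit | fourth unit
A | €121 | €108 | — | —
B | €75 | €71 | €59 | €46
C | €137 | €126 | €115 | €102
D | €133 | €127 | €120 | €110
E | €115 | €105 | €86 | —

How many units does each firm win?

A 2, C 3, D 4, E 1

All unit-bids, highest first — top 10: 137 (C-1), 133 (D-1), 127 (D-2), 126 (C-2), 121 (A-1), 120 (D-3), 115 (C-3), 115 (E-1), 110 (D-4), 108 (A-2)
Next rejected bid: €105 (not a price — pay-as-bid).
Allocation: A 2, C 3, D 4, E 1.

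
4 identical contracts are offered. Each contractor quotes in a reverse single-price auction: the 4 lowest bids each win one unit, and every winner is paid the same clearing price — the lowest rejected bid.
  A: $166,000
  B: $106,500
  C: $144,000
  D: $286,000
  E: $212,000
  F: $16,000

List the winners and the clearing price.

Bids ranked low→high: 16,000 (F), 106,500 (B), 144,000 (C), 166,000 (A), 212,000 (E), 286,000 (D)
The 4 lowest are F, B, C, A.
First losing bid is E's $212,000, which sets the uniform price.

F, B, C, A; each is paid $212,000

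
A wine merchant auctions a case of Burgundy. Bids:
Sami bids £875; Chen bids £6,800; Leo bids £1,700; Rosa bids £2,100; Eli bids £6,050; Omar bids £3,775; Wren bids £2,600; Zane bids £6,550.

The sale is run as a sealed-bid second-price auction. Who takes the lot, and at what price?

Chen pays £6,550

Sealed-bid second-price auction: the highest bidder wins and pays the second-highest bid.
Bids ranked: 6,800 (Chen) > 6,550 (Zane) > 6,050 (Eli) > 3,775 (Omar) > 2,600 (Wren) > 2,100 (Rosa) > …
Chen wins with the highest bid; price is set by the runner-up at £6,550.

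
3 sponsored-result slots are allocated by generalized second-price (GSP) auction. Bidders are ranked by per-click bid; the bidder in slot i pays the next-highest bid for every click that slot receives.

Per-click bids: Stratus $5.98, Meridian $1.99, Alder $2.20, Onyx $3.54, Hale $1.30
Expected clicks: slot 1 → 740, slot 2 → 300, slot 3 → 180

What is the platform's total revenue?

Sorting advertisers: $5.98 (Stratus) > $3.54 (Onyx) > $2.20 (Alder) > $1.99 (Meridian) > …
Slot 1: Stratus pays $3.54 × 740 = $2619.60
Slot 2: Onyx pays $2.20 × 300 = $660.00
Slot 3: Alder pays $1.99 × 180 = $358.20
Total = $3637.80

Total revenue: $3637.80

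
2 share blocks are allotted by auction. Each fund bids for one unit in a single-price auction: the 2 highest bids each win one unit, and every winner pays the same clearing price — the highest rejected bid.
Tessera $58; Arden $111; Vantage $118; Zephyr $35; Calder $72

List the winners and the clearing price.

Vantage, Arden; each pays $72

Ordering the bids: 118 (Vantage), 111 (Arden), 72 (Calder), 58 (Tessera), …
The 2 highest are Vantage, Arden.
Clearing price = highest rejected bid = $72.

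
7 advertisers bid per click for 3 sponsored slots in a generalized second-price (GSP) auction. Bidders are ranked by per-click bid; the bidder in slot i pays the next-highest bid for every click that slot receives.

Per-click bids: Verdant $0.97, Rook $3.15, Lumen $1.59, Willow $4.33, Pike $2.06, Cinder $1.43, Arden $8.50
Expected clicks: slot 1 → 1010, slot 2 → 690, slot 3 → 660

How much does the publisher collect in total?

Total revenue: $7906.40

Ranked by bid: $8.50 (Arden) > $4.33 (Willow) > $3.15 (Rook) > $2.06 (Pike) > …
Slot 1: Arden pays $4.33 × 1010 = $4373.30
Slot 2: Willow pays $3.15 × 690 = $2173.50
Slot 3: Rook pays $2.06 × 660 = $1359.60
Total = $7906.40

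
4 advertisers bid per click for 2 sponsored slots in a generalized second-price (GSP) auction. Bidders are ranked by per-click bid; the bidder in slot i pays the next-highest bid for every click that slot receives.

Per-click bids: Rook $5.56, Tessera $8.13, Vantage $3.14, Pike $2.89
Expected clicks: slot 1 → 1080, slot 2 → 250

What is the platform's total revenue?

Ranked by bid: $8.13 (Tessera) > $5.56 (Rook) > $3.14 (Vantage) > …
Slot 1: Tessera pays $5.56 × 1080 = $6004.80
Slot 2: Rook pays $3.14 × 250 = $785.00
Total = $6789.80

Total revenue: $6789.80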